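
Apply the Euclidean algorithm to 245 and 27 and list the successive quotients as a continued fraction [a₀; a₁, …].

Repeatedly divide and take the remainder:
245 = 9·27 + 2, so a_0 = 9
27 = 13·2 + 1, so a_1 = 13
2 = 2·1 + 0, so a_2 = 2

[9; 13, 2]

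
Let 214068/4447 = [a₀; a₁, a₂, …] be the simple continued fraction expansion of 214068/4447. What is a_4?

3

⌊214068/4447⌋ = 48, remainder 612
⌊4447/612⌋ = 7, remainder 163
⌊612/163⌋ = 3, remainder 123
⌊163/123⌋ = 1, remainder 40
⌊123/40⌋ = 3, remainder 3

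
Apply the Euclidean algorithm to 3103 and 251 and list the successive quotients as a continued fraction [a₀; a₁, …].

[12; 2, 1, 3, 7, 3]

3103 = 12·251 + 91, so a_0 = 12
251 = 2·91 + 69, so a_1 = 2
91 = 1·69 + 22, so a_2 = 1
69 = 3·22 + 3, so a_3 = 3
22 = 7·3 + 1, so a_4 = 7
3 = 3·1 + 0, so a_5 = 3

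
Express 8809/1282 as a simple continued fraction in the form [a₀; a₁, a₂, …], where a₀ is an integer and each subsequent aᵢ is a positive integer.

8809 ÷ 1282 → quotient 6, remainder 1117
1282 ÷ 1117 → quotient 1, remainder 165
1117 ÷ 165 → quotient 6, remainder 127
165 ÷ 127 → quotient 1, remainder 38
127 ÷ 38 → quotient 3, remainder 13
38 ÷ 13 → quotient 2, remainder 12
13 ÷ 12 → quotient 1, remainder 1
12 ÷ 1 → quotient 12, remainder 0

[6; 1, 6, 1, 3, 2, 1, 12]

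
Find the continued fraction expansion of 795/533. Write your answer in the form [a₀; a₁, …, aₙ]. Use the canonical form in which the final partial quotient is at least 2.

[1; 2, 29, 9]

795 ÷ 533 → quotient 1, remainder 262
533 ÷ 262 → quotient 2, remainder 9
262 ÷ 9 → quotient 29, remainder 1
9 ÷ 1 → quotient 9, remainder 0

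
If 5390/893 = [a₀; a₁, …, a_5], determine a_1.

Repeatedly divide and take the remainder:
⌊5390/893⌋ = 6, remainder 32
⌊893/32⌋ = 27, remainder 29

27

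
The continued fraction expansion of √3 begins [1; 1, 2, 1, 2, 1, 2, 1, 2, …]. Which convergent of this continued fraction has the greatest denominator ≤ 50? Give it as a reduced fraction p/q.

71/41

a_0 = 1: 1/1  (≤ bound)
a_1 = 1: 2/1  (≤ bound)
a_2 = 2: 5/3  (≤ bound)
a_3 = 1: 7/4  (≤ bound)
a_4 = 2: 19/11  (≤ bound)
a_5 = 1: 26/15  (≤ bound)
a_6 = 2: 71/41  (≤ bound)
a_7 = 1: 97/56  (> 50, stop)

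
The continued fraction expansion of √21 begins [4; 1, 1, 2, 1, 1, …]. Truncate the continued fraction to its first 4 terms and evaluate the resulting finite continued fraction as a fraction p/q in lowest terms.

23/5

a_0 = 4: 4/1
a_1 = 1: 5/1
a_2 = 1: 9/2
a_3 = 2: 23/5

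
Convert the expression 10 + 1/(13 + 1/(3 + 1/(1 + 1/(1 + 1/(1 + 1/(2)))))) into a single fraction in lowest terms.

Work from the innermost term outward:
Start with 2.
1 + 1/(2/1) = 1 + 1/2 = 3/2
1 + 1/(3/2) = 1 + 2/3 = 5/3
1 + 1/(5/3) = 1 + 3/5 = 8/5
3 + 1/(8/5) = 3 + 5/8 = 29/8
13 + 1/(29/8) = 13 + 8/29 = 385/29
10 + 1/(385/29) = 10 + 29/385 = 3879/385

3879/385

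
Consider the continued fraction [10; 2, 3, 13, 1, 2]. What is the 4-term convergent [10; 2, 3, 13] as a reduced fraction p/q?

Collapse the nested fraction from the inside out:
Start with 13.
3 + 1/(13/1) = 3 + 1/13 = 40/13
2 + 1/(40/13) = 2 + 13/40 = 93/40
10 + 1/(93/40) = 10 + 40/93 = 970/93

970/93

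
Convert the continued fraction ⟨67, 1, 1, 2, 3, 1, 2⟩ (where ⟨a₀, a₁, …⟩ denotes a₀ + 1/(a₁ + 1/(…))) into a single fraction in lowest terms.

4123/61

Start with 2.
1 + 1/(2/1) = 1 + 1/2 = 3/2
3 + 1/(3/2) = 3 + 2/3 = 11/3
2 + 1/(11/3) = 2 + 3/11 = 25/11
1 + 1/(25/11) = 1 + 11/25 = 36/25
1 + 1/(36/25) = 1 + 25/36 = 61/36
67 + 1/(61/36) = 67 + 36/61 = 4123/61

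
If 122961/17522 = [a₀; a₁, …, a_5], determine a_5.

7

⌊122961/17522⌋ = 7, remainder 307
⌊17522/307⌋ = 57, remainder 23
⌊307/23⌋ = 13, remainder 8
⌊23/8⌋ = 2, remainder 7
⌊8/7⌋ = 1, remainder 1
⌊7/1⌋ = 7, remainder 0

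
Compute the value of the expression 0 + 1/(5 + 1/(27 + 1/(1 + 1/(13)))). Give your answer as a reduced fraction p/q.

a_0 = 0: 0/1
a_1 = 5: 1/5
a_2 = 27: 27/136
a_3 = 1: 28/141
a_4 = 13: 391/1969

391/1969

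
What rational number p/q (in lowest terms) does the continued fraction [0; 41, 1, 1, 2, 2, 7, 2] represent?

Use the convergent recurrence hₖ = aₖ·hₖ₋₁ + hₖ₋₂ (and likewise for the denominators kₖ):
a_0 = 0: 0/1
a_1 = 41: 1/41
a_2 = 1: 1/42
a_3 = 1: 2/83
a_4 = 2: 5/208
a_5 = 2: 12/499
a_6 = 7: 89/3701
a_7 = 2: 190/7901

190/7901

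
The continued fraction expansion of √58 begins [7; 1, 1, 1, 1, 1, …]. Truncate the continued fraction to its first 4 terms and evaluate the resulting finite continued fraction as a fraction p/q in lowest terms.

a_0 = 7: 7/1
a_1 = 1: 8/1
a_2 = 1: 15/2
a_3 = 1: 23/3

23/3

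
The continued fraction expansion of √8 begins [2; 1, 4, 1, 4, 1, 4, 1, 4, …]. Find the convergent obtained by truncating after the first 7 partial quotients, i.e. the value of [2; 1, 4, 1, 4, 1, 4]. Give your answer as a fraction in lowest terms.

Starting at the tail and folding back:
Start with 4.
1 + 1/(4/1) = 1 + 1/4 = 5/4
4 + 1/(5/4) = 4 + 4/5 = 24/5
1 + 1/(24/5) = 1 + 5/24 = 29/24
4 + 1/(29/24) = 4 + 24/29 = 140/29
1 + 1/(140/29) = 1 + 29/140 = 169/140
2 + 1/(169/140) = 2 + 140/169 = 478/169

478/169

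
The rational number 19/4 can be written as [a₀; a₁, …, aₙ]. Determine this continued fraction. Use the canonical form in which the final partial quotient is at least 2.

[4; 1, 3]

Run the Euclidean algorithm, recording each quotient:
19 = 4·4 + 3, so a_0 = 4
4 = 1·3 + 1, so a_1 = 1
3 = 3·1 + 0, so a_2 = 3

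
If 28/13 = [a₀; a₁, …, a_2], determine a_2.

⌊28/13⌋ = 2, remainder 2
⌊13/2⌋ = 6, remainder 1
⌊2/1⌋ = 2, remainder 0

2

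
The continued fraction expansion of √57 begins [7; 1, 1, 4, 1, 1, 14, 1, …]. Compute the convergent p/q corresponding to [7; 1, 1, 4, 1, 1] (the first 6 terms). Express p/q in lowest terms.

151/20

Starting at the tail and folding back:
Start with 1.
1 + 1/(1/1) = 1 + 1/1 = 2/1
4 + 1/(2/1) = 4 + 1/2 = 9/2
1 + 1/(9/2) = 1 + 2/9 = 11/9
1 + 1/(11/9) = 1 + 9/11 = 20/11
7 + 1/(20/11) = 7 + 11/20 = 151/20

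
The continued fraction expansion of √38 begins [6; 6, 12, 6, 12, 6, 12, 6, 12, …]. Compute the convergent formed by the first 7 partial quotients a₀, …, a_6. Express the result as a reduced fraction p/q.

a_0 = 6: 6/1
a_1 = 6: 37/6
a_2 = 12: 450/73
a_3 = 6: 2737/444
a_4 = 12: 33294/5401
a_5 = 6: 202501/32850
a_6 = 12: 2463306/399601

2463306/399601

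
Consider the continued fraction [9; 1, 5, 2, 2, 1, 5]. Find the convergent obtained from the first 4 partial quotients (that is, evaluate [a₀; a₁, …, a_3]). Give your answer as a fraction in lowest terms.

128/13

a_0 = 9: 9/1
a_1 = 1: 10/1
a_2 = 5: 59/6
a_3 = 2: 128/13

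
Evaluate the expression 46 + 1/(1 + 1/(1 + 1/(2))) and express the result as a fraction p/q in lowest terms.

a_0 = 46: 46/1
a_1 = 1: 47/1
a_2 = 1: 93/2
a_3 = 2: 233/5

233/5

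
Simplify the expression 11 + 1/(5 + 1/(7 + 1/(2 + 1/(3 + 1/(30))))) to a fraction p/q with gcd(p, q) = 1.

90532/8087

Start with 30.
3 + 1/(30/1) = 3 + 1/30 = 91/30
2 + 1/(91/30) = 2 + 30/91 = 212/91
7 + 1/(212/91) = 7 + 91/212 = 1575/212
5 + 1/(1575/212) = 5 + 212/1575 = 8087/1575
11 + 1/(8087/1575) = 11 + 1575/8087 = 90532/8087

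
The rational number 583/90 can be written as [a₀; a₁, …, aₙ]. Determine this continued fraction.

583 ÷ 90 → quotient 6, remainder 43
90 ÷ 43 → quotient 2, remainder 4
43 ÷ 4 → quotient 10, remainder 3
4 ÷ 3 → quotient 1, remainder 1
3 ÷ 1 → quotient 3, remainder 0

[6; 2, 10, 1, 3]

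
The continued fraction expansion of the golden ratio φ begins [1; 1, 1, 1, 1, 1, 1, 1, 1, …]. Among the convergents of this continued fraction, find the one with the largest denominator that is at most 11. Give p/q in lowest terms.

List convergents until the denominator exceeds the bound:
a_0 = 1: 1/1  (≤ bound)
a_1 = 1: 2/1  (≤ bound)
a_2 = 1: 3/2  (≤ bound)
a_3 = 1: 5/3  (≤ bound)
a_4 = 1: 8/5  (≤ bound)
a_5 = 1: 13/8  (≤ bound)
a_6 = 1: 21/13  (> 11, stop)

13/8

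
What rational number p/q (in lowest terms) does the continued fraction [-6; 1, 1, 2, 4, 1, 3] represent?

-557/103

a_0 = -6: -6/1
a_1 = 1: -5/1
a_2 = 1: -11/2
a_3 = 2: -27/5
a_4 = 4: -119/22
a_5 = 1: -146/27
a_6 = 3: -557/103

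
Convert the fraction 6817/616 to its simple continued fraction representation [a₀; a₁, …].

[11; 15, 41]

Repeatedly divide and take the remainder:
6817 = 11·616 + 41, so a_0 = 11
616 = 15·41 + 1, so a_1 = 15
41 = 41·1 + 0, so a_2 = 41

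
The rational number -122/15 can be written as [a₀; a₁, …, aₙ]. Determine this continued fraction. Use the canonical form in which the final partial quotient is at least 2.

-122 ÷ 15 → quotient -9, remainder 13
15 ÷ 13 → quotient 1, remainder 2
13 ÷ 2 → quotient 6, remainder 1
2 ÷ 1 → quotient 2, remainder 0

[-9; 1, 6, 2]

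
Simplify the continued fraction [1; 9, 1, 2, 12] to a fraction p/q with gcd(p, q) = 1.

395/358

a_0 = 1: 1/1
a_1 = 9: 10/9
a_2 = 1: 11/10
a_3 = 2: 32/29
a_4 = 12: 395/358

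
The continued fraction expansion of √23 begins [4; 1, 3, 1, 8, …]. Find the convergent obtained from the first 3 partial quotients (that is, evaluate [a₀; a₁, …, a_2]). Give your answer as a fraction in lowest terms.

19/4

Start with 3.
1 + 1/(3/1) = 1 + 1/3 = 4/3
4 + 1/(4/3) = 4 + 3/4 = 19/4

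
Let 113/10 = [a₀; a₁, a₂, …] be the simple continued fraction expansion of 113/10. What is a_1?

3

Apply division with remainder until the remainder is 0:
⌊113/10⌋ = 11, remainder 3
⌊10/3⌋ = 3, remainder 1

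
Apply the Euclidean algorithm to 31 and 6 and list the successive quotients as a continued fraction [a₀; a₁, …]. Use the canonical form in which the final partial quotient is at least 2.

[5; 6]

31 ÷ 6 → quotient 5, remainder 1
6 ÷ 1 → quotient 6, remainder 0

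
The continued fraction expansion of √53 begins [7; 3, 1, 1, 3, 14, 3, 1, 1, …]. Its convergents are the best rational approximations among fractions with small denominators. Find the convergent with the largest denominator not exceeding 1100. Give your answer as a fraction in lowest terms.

a_0 = 7: 7/1  (≤ bound)
a_1 = 3: 22/3  (≤ bound)
a_2 = 1: 29/4  (≤ bound)
a_3 = 1: 51/7  (≤ bound)
a_4 = 3: 182/25  (≤ bound)
a_5 = 14: 2599/357  (≤ bound)
a_6 = 3: 7979/1096  (≤ bound)
a_7 = 1: 10578/1453  (> 1100, stop)

7979/1096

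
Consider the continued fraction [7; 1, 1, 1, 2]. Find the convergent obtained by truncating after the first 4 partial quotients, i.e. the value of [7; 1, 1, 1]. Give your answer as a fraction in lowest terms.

23/3

a_0 = 7: 7/1
a_1 = 1: 8/1
a_2 = 1: 15/2
a_3 = 1: 23/3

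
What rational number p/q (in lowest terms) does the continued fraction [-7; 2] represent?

-13/2

Start with 2.
-7 + 1/(2/1) = -7 + 1/2 = -13/2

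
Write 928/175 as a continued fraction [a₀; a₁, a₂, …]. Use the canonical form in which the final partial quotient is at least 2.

928 ÷ 175 → quotient 5, remainder 53
175 ÷ 53 → quotient 3, remainder 16
53 ÷ 16 → quotient 3, remainder 5
16 ÷ 5 → quotient 3, remainder 1
5 ÷ 1 → quotient 5, remainder 0

[5; 3, 3, 3, 5]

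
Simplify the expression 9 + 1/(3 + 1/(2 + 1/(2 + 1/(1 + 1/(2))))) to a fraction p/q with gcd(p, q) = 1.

604/65

a_0 = 9: 9/1
a_1 = 3: 28/3
a_2 = 2: 65/7
a_3 = 2: 158/17
a_4 = 1: 223/24
a_5 = 2: 604/65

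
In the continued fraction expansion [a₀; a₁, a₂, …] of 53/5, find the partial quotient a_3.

2

Repeatedly divide and take the remainder:
53 = 10·5 + 3, so a_0 = 10
5 = 1·3 + 2, so a_1 = 1
3 = 1·2 + 1, so a_2 = 1
2 = 2·1 + 0, so a_3 = 2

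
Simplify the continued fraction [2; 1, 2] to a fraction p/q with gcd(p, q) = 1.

Work from the innermost term outward:
Start with 2.
1 + 1/(2/1) = 1 + 1/2 = 3/2
2 + 1/(3/2) = 2 + 2/3 = 8/3

8/3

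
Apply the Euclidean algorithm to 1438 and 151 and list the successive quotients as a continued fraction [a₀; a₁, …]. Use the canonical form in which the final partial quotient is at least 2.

1438 ÷ 151 → quotient 9, remainder 79
151 ÷ 79 → quotient 1, remainder 72
79 ÷ 72 → quotient 1, remainder 7
72 ÷ 7 → quotient 10, remainder 2
7 ÷ 2 → quotient 3, remainder 1
2 ÷ 1 → quotient 2, remainder 0

[9; 1, 1, 10, 3, 2]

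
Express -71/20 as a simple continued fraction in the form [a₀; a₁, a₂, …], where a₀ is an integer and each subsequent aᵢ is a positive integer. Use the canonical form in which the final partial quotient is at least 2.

Apply division with remainder until the remainder is 0:
-71 ÷ 20 → quotient -4, remainder 9
20 ÷ 9 → quotient 2, remainder 2
9 ÷ 2 → quotient 4, remainder 1
2 ÷ 1 → quotient 2, remainder 0

[-4; 2, 4, 2]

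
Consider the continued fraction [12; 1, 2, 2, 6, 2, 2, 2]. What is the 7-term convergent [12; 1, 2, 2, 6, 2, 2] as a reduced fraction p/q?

3038/239

a_0 = 12: 12/1
a_1 = 1: 13/1
a_2 = 2: 38/3
a_3 = 2: 89/7
a_4 = 6: 572/45
a_5 = 2: 1233/97
a_6 = 2: 3038/239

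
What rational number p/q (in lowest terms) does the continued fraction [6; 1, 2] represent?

20/3

a_0 = 6: 6/1
a_1 = 1: 7/1
a_2 = 2: 20/3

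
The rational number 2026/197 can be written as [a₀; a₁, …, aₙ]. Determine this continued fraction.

Run the Euclidean algorithm, recording each quotient:
⌊2026/197⌋ = 10, remainder 56
⌊197/56⌋ = 3, remainder 29
⌊56/29⌋ = 1, remainder 27
⌊29/27⌋ = 1, remainder 2
⌊27/2⌋ = 13, remainder 1
⌊2/1⌋ = 2, remainder 0

[10; 3, 1, 1, 13, 2]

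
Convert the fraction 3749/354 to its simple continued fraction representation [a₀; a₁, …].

3749 ÷ 354 → quotient 10, remainder 209
354 ÷ 209 → quotient 1, remainder 145
209 ÷ 145 → quotient 1, remainder 64
145 ÷ 64 → quotient 2, remainder 17
64 ÷ 17 → quotient 3, remainder 13
17 ÷ 13 → quotient 1, remainder 4
13 ÷ 4 → quotient 3, remainder 1
4 ÷ 1 → quotient 4, remainder 0

[10; 1, 1, 2, 3, 1, 3, 4]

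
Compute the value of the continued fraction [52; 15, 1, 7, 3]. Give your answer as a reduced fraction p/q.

20669/397

Start with 3.
7 + 1/(3/1) = 7 + 1/3 = 22/3
1 + 1/(22/3) = 1 + 3/22 = 25/22
15 + 1/(25/22) = 15 + 22/25 = 397/25
52 + 1/(397/25) = 52 + 25/397 = 20669/397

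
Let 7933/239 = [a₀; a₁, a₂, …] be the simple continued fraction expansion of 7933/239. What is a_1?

Apply division with remainder until the remainder is 0:
7933 = 33·239 + 46, so a_0 = 33
239 = 5·46 + 9, so a_1 = 5

5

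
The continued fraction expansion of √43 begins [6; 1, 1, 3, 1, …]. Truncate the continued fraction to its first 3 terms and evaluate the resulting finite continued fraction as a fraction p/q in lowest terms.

13/2

Starting at the tail and folding back:
Start with 1.
1 + 1/(1/1) = 1 + 1/1 = 2/1
6 + 1/(2/1) = 6 + 1/2 = 13/2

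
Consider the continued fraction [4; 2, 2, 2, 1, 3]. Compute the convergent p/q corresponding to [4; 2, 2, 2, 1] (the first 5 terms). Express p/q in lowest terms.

Start with 1.
2 + 1/(1/1) = 2 + 1/1 = 3/1
2 + 1/(3/1) = 2 + 1/3 = 7/3
2 + 1/(7/3) = 2 + 3/7 = 17/7
4 + 1/(17/7) = 4 + 7/17 = 75/17

75/17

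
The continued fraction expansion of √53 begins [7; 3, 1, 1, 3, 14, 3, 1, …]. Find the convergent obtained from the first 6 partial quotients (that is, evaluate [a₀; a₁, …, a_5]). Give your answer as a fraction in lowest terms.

2599/357

Build up convergents one term at a time:
a_0 = 7: 7/1
a_1 = 3: 22/3
a_2 = 1: 29/4
a_3 = 1: 51/7
a_4 = 3: 182/25
a_5 = 14: 2599/357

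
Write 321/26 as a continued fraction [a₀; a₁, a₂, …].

⌊321/26⌋ = 12, remainder 9
⌊26/9⌋ = 2, remainder 8
⌊9/8⌋ = 1, remainder 1
⌊8/1⌋ = 8, remainder 0

[12; 2, 1, 8]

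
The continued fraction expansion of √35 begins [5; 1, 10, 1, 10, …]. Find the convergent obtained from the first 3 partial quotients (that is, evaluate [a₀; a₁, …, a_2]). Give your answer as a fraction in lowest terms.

Build up convergents one term at a time:
a_0 = 5: 5/1
a_1 = 1: 6/1
a_2 = 10: 65/11

65/11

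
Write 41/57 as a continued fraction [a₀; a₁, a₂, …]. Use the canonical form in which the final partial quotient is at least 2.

Run the Euclidean algorithm, recording each quotient:
⌊41/57⌋ = 0, remainder 41
⌊57/41⌋ = 1, remainder 16
⌊41/16⌋ = 2, remainder 9
⌊16/9⌋ = 1, remainder 7
⌊9/7⌋ = 1, remainder 2
⌊7/2⌋ = 3, remainder 1
⌊2/1⌋ = 2, remainder 0

[0; 1, 2, 1, 1, 3, 2]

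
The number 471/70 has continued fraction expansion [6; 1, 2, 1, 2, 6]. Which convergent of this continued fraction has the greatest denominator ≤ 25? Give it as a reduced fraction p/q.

74/11

a_0 = 6: 6/1  (≤ bound)
a_1 = 1: 7/1  (≤ bound)
a_2 = 2: 20/3  (≤ bound)
a_3 = 1: 27/4  (≤ bound)
a_4 = 2: 74/11  (≤ bound)
a_5 = 6: 471/70  (> 25, stop)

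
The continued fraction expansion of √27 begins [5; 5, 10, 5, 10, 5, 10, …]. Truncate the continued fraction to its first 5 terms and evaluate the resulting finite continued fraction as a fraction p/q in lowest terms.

13775/2651

Collapse the nested fraction from the inside out:
Start with 10.
5 + 1/(10/1) = 5 + 1/10 = 51/10
10 + 1/(51/10) = 10 + 10/51 = 520/51
5 + 1/(520/51) = 5 + 51/520 = 2651/520
5 + 1/(2651/520) = 5 + 520/2651 = 13775/2651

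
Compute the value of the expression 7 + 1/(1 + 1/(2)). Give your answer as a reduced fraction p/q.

Start with 2.
1 + 1/(2/1) = 1 + 1/2 = 3/2
7 + 1/(3/2) = 7 + 2/3 = 23/3

23/3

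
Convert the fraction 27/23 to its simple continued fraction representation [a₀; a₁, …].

[1; 5, 1, 3]

27 ÷ 23 → quotient 1, remainder 4
23 ÷ 4 → quotient 5, remainder 3
4 ÷ 3 → quotient 1, remainder 1
3 ÷ 1 → quotient 3, remainder 0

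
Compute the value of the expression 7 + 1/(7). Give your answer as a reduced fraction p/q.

a_0 = 7: 7/1
a_1 = 7: 50/7

50/7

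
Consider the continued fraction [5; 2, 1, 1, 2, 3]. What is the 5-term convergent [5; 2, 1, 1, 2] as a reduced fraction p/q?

Start with 2.
1 + 1/(2/1) = 1 + 1/2 = 3/2
1 + 1/(3/2) = 1 + 2/3 = 5/3
2 + 1/(5/3) = 2 + 3/5 = 13/5
5 + 1/(13/5) = 5 + 5/13 = 70/13

70/13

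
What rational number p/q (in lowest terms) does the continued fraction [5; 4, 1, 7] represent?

203/39

Start with 7.
1 + 1/(7/1) = 1 + 1/7 = 8/7
4 + 1/(8/7) = 4 + 7/8 = 39/8
5 + 1/(39/8) = 5 + 8/39 = 203/39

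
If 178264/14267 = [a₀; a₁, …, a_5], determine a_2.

48

Apply division with remainder until the remainder is 0:
⌊178264/14267⌋ = 12, remainder 7060
⌊14267/7060⌋ = 2, remainder 147
⌊7060/147⌋ = 48, remainder 4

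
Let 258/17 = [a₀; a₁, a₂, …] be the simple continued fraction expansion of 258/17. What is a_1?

5

Apply division with remainder until the remainder is 0:
⌊258/17⌋ = 15, remainder 3
⌊17/3⌋ = 5, remainder 2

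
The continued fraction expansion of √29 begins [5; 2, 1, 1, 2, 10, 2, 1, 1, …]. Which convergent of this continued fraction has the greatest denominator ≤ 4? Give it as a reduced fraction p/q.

List convergents until the denominator exceeds the bound:
a_0 = 5: 5/1  (≤ bound)
a_1 = 2: 11/2  (≤ bound)
a_2 = 1: 16/3  (≤ bound)
a_3 = 1: 27/5  (> 4, stop)

16/3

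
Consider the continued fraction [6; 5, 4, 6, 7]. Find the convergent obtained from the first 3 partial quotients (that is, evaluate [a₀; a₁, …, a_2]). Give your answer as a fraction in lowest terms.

130/21

Compute successive convergents:
a_0 = 6: 6/1
a_1 = 5: 31/5
a_2 = 4: 130/21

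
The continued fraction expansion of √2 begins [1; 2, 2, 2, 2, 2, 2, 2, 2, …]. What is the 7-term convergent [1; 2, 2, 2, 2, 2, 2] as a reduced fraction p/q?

Build up convergents one term at a time:
a_0 = 1: 1/1
a_1 = 2: 3/2
a_2 = 2: 7/5
a_3 = 2: 17/12
a_4 = 2: 41/29
a_5 = 2: 99/70
a_6 = 2: 239/169

239/169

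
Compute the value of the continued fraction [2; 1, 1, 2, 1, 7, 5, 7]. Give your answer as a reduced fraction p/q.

5130/1993

Starting at the tail and folding back:
Start with 7.
5 + 1/(7/1) = 5 + 1/7 = 36/7
7 + 1/(36/7) = 7 + 7/36 = 259/36
1 + 1/(259/36) = 1 + 36/259 = 295/259
2 + 1/(295/259) = 2 + 259/295 = 849/295
1 + 1/(849/295) = 1 + 295/849 = 1144/849
1 + 1/(1144/849) = 1 + 849/1144 = 1993/1144
2 + 1/(1993/1144) = 2 + 1144/1993 = 5130/1993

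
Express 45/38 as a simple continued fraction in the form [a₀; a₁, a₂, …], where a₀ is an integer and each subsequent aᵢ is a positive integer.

[1; 5, 2, 3]

45 ÷ 38 → quotient 1, remainder 7
38 ÷ 7 → quotient 5, remainder 3
7 ÷ 3 → quotient 2, remainder 1
3 ÷ 1 → quotient 3, remainder 0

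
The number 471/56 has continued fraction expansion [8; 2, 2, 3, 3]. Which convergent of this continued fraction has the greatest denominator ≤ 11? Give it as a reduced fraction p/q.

42/5

a_0 = 8: 8/1  (≤ bound)
a_1 = 2: 17/2  (≤ bound)
a_2 = 2: 42/5  (≤ bound)
a_3 = 3: 143/17  (> 11, stop)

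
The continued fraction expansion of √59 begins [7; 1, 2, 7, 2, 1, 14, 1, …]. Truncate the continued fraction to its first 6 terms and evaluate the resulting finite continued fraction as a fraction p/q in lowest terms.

530/69

a_0 = 7: 7/1
a_1 = 1: 8/1
a_2 = 2: 23/3
a_3 = 7: 169/22
a_4 = 2: 361/47
a_5 = 1: 530/69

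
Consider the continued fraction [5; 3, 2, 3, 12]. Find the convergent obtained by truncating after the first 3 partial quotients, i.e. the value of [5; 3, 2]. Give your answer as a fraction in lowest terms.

Compute successive convergents:
a_0 = 5: 5/1
a_1 = 3: 16/3
a_2 = 2: 37/7

37/7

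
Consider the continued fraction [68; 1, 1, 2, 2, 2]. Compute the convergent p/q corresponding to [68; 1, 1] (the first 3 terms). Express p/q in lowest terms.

137/2

Start with 1.
1 + 1/(1/1) = 1 + 1/1 = 2/1
68 + 1/(2/1) = 68 + 1/2 = 137/2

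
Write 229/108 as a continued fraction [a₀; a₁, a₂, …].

[2; 8, 3, 4]

⌊229/108⌋ = 2, remainder 13
⌊108/13⌋ = 8, remainder 4
⌊13/4⌋ = 3, remainder 1
⌊4/1⌋ = 4, remainder 0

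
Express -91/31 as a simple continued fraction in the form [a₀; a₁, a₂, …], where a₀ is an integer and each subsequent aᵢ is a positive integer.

[-3; 15, 2]

Repeatedly divide and take the remainder:
⌊-91/31⌋ = -3, remainder 2
⌊31/2⌋ = 15, remainder 1
⌊2/1⌋ = 2, remainder 0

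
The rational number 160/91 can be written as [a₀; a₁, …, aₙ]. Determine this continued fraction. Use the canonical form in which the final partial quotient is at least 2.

[1; 1, 3, 7, 3]

160 = 1·91 + 69, so a_0 = 1
91 = 1·69 + 22, so a_1 = 1
69 = 3·22 + 3, so a_2 = 3
22 = 7·3 + 1, so a_3 = 7
3 = 3·1 + 0, so a_4 = 3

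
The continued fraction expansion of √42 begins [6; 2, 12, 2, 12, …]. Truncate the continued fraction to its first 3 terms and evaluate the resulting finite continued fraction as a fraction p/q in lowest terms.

162/25

Compute successive convergents:
a_0 = 6: 6/1
a_1 = 2: 13/2
a_2 = 12: 162/25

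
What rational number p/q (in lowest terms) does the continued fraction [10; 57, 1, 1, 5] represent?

Start with 5.
1 + 1/(5/1) = 1 + 1/5 = 6/5
1 + 1/(6/5) = 1 + 5/6 = 11/6
57 + 1/(11/6) = 57 + 6/11 = 633/11
10 + 1/(633/11) = 10 + 11/633 = 6341/633

6341/633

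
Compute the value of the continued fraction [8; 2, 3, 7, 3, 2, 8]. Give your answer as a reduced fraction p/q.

26373/3128

Start with 8.
2 + 1/(8/1) = 2 + 1/8 = 17/8
3 + 1/(17/8) = 3 + 8/17 = 59/17
7 + 1/(59/17) = 7 + 17/59 = 430/59
3 + 1/(430/59) = 3 + 59/430 = 1349/430
2 + 1/(1349/430) = 2 + 430/1349 = 3128/1349
8 + 1/(3128/1349) = 8 + 1349/3128 = 26373/3128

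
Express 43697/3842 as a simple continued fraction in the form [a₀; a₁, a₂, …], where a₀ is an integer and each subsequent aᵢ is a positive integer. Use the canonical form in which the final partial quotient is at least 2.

43697 ÷ 3842 → quotient 11, remainder 1435
3842 ÷ 1435 → quotient 2, remainder 972
1435 ÷ 972 → quotient 1, remainder 463
972 ÷ 463 → quotient 2, remainder 46
463 ÷ 46 → quotient 10, remainder 3
46 ÷ 3 → quotient 15, remainder 1
3 ÷ 1 → quotient 3, remainder 0

[11; 2, 1, 2, 10, 15, 3]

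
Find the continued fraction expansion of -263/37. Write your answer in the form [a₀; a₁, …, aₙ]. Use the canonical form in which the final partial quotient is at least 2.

[-8; 1, 8, 4]

Repeatedly divide and take the remainder:
-263 = -8·37 + 33, so a_0 = -8
37 = 1·33 + 4, so a_1 = 1
33 = 8·4 + 1, so a_2 = 8
4 = 4·1 + 0, so a_3 = 4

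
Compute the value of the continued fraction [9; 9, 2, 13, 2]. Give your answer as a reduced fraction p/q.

4835/531

Start with 2.
13 + 1/(2/1) = 13 + 1/2 = 27/2
2 + 1/(27/2) = 2 + 2/27 = 56/27
9 + 1/(56/27) = 9 + 27/56 = 531/56
9 + 1/(531/56) = 9 + 56/531 = 4835/531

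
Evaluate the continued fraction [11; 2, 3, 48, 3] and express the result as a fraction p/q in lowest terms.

11669/1021

Build up convergents one term at a time:
a_0 = 11: 11/1
a_1 = 2: 23/2
a_2 = 3: 80/7
a_3 = 48: 3863/338
a_4 = 3: 11669/1021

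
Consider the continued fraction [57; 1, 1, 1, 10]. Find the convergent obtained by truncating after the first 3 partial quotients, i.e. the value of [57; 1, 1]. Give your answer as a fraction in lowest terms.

115/2

a_0 = 57: 57/1
a_1 = 1: 58/1
a_2 = 1: 115/2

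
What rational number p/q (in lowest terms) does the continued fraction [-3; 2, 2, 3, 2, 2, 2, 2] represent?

Start with 2.
2 + 1/(2/1) = 2 + 1/2 = 5/2
2 + 1/(5/2) = 2 + 2/5 = 12/5
2 + 1/(12/5) = 2 + 5/12 = 29/12
3 + 1/(29/12) = 3 + 12/29 = 99/29
2 + 1/(99/29) = 2 + 29/99 = 227/99
2 + 1/(227/99) = 2 + 99/227 = 553/227
-3 + 1/(553/227) = -3 + 227/553 = -1432/553

-1432/553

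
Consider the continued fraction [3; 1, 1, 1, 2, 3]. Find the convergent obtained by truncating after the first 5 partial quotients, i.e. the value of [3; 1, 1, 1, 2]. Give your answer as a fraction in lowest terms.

29/8

Starting at the tail and folding back:
Start with 2.
1 + 1/(2/1) = 1 + 1/2 = 3/2
1 + 1/(3/2) = 1 + 2/3 = 5/3
1 + 1/(5/3) = 1 + 3/5 = 8/5
3 + 1/(8/5) = 3 + 5/8 = 29/8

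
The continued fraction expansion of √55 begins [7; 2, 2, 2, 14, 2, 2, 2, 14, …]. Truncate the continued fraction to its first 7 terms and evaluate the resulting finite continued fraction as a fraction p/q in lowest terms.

6593/889

Start with 2.
2 + 1/(2/1) = 2 + 1/2 = 5/2
14 + 1/(5/2) = 14 + 2/5 = 72/5
2 + 1/(72/5) = 2 + 5/72 = 149/72
2 + 1/(149/72) = 2 + 72/149 = 370/149
2 + 1/(370/149) = 2 + 149/370 = 889/370
7 + 1/(889/370) = 7 + 370/889 = 6593/889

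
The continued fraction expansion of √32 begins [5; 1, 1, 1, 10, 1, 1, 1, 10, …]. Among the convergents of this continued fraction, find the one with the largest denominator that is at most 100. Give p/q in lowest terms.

379/67

a_0 = 5: 5/1  (≤ bound)
a_1 = 1: 6/1  (≤ bound)
a_2 = 1: 11/2  (≤ bound)
a_3 = 1: 17/3  (≤ bound)
a_4 = 10: 181/32  (≤ bound)
a_5 = 1: 198/35  (≤ bound)
a_6 = 1: 379/67  (≤ bound)
a_7 = 1: 577/102  (> 100, stop)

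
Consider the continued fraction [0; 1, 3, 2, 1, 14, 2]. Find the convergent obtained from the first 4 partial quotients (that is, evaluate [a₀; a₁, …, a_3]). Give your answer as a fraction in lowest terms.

7/9

a_0 = 0: 0/1
a_1 = 1: 1/1
a_2 = 3: 3/4
a_3 = 2: 7/9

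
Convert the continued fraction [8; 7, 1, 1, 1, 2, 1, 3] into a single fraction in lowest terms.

Start with 3.
1 + 1/(3/1) = 1 + 1/3 = 4/3
2 + 1/(4/3) = 2 + 3/4 = 11/4
1 + 1/(11/4) = 1 + 4/11 = 15/11
1 + 1/(15/11) = 1 + 11/15 = 26/15
1 + 1/(26/15) = 1 + 15/26 = 41/26
7 + 1/(41/26) = 7 + 26/41 = 313/41
8 + 1/(313/41) = 8 + 41/313 = 2545/313

2545/313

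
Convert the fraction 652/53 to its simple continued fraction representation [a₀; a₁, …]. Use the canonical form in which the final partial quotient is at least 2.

Apply division with remainder until the remainder is 0:
652 ÷ 53 → quotient 12, remainder 16
53 ÷ 16 → quotient 3, remainder 5
16 ÷ 5 → quotient 3, remainder 1
5 ÷ 1 → quotient 5, remainder 0

[12; 3, 3, 5]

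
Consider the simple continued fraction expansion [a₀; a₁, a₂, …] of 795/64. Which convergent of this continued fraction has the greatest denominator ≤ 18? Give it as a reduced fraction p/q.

List convergents until the denominator exceeds the bound:
a_0 = 12: 12/1  (≤ bound)
a_1 = 2: 25/2  (≤ bound)
a_2 = 2: 62/5  (≤ bound)
a_3 = 1: 87/7  (≤ bound)
a_4 = 2: 236/19  (> 18, stop)

87/7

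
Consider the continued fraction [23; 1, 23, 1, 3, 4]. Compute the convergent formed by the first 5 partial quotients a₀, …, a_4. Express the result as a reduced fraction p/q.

Starting at the tail and folding back:
Start with 3.
1 + 1/(3/1) = 1 + 1/3 = 4/3
23 + 1/(4/3) = 23 + 3/4 = 95/4
1 + 1/(95/4) = 1 + 4/95 = 99/95
23 + 1/(99/95) = 23 + 95/99 = 2372/99

2372/99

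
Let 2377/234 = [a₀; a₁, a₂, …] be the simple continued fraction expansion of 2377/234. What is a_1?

Run the Euclidean algorithm, recording each quotient:
2377 ÷ 234 → quotient 10, remainder 37
234 ÷ 37 → quotient 6, remainder 12

6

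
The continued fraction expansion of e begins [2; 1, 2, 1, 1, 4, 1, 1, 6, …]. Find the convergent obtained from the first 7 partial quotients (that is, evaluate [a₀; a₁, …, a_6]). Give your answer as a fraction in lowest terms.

Use the convergent recurrence hₖ = aₖ·hₖ₋₁ + hₖ₋₂ (and likewise for the denominators kₖ):
a_0 = 2: 2/1
a_1 = 1: 3/1
a_2 = 2: 8/3
a_3 = 1: 11/4
a_4 = 1: 19/7
a_5 = 4: 87/32
a_6 = 1: 106/39

106/39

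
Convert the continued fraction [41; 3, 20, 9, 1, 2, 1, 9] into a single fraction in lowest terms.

962816/23297

Collapse the nested fraction from the inside out:
Start with 9.
1 + 1/(9/1) = 1 + 1/9 = 10/9
2 + 1/(10/9) = 2 + 9/10 = 29/10
1 + 1/(29/10) = 1 + 10/29 = 39/29
9 + 1/(39/29) = 9 + 29/39 = 380/39
20 + 1/(380/39) = 20 + 39/380 = 7639/380
3 + 1/(7639/380) = 3 + 380/7639 = 23297/7639
41 + 1/(23297/7639) = 41 + 7639/23297 = 962816/23297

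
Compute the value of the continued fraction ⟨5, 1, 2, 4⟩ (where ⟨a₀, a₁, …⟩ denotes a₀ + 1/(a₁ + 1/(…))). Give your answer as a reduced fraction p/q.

74/13

a_0 = 5: 5/1
a_1 = 1: 6/1
a_2 = 2: 17/3
a_3 = 4: 74/13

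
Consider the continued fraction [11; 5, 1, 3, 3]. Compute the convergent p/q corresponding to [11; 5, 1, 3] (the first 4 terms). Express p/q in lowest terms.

Use the convergent recurrence hₖ = aₖ·hₖ₋₁ + hₖ₋₂ (and likewise for the denominators kₖ):
a_0 = 11: 11/1
a_1 = 5: 56/5
a_2 = 1: 67/6
a_3 = 3: 257/23

257/23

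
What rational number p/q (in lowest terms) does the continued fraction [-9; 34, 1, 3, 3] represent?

-4055/452

Start with 3.
3 + 1/(3/1) = 3 + 1/3 = 10/3
1 + 1/(10/3) = 1 + 3/10 = 13/10
34 + 1/(13/10) = 34 + 10/13 = 452/13
-9 + 1/(452/13) = -9 + 13/452 = -4055/452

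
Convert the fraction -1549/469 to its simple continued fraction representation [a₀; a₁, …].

⌊-1549/469⌋ = -4, remainder 327
⌊469/327⌋ = 1, remainder 142
⌊327/142⌋ = 2, remainder 43
⌊142/43⌋ = 3, remainder 13
⌊43/13⌋ = 3, remainder 4
⌊13/4⌋ = 3, remainder 1
⌊4/1⌋ = 4, remainder 0

[-4; 1, 2, 3, 3, 3, 4]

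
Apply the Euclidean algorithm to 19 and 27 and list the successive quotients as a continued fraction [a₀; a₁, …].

[0; 1, 2, 2, 1, 2]

19 = 0·27 + 19, so a_0 = 0
27 = 1·19 + 8, so a_1 = 1
19 = 2·8 + 3, so a_2 = 2
8 = 2·3 + 2, so a_3 = 2
3 = 1·2 + 1, so a_4 = 1
2 = 2·1 + 0, so a_5 = 2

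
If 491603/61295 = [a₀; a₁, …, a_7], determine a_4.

491603 = 8·61295 + 1243, so a_0 = 8
61295 = 49·1243 + 388, so a_1 = 49
1243 = 3·388 + 79, so a_2 = 3
388 = 4·79 + 72, so a_3 = 4
79 = 1·72 + 7, so a_4 = 1

1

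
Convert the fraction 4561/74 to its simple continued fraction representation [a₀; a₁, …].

4561 ÷ 74 → quotient 61, remainder 47
74 ÷ 47 → quotient 1, remainder 27
47 ÷ 27 → quotient 1, remainder 20
27 ÷ 20 → quotient 1, remainder 7
20 ÷ 7 → quotient 2, remainder 6
7 ÷ 6 → quotient 1, remainder 1
6 ÷ 1 → quotient 6, remainder 0

[61; 1, 1, 1, 2, 1, 6]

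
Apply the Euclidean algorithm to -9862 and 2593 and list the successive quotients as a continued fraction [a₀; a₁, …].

[-4; 5, 11, 1, 6, 6]

Run the Euclidean algorithm, recording each quotient:
-9862 = -4·2593 + 510, so a_0 = -4
2593 = 5·510 + 43, so a_1 = 5
510 = 11·43 + 37, so a_2 = 11
43 = 1·37 + 6, so a_3 = 1
37 = 6·6 + 1, so a_4 = 6
6 = 6·1 + 0, so a_5 = 6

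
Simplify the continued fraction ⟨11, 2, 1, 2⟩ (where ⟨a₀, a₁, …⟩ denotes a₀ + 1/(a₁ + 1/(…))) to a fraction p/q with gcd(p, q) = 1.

91/8

a_0 = 11: 11/1
a_1 = 2: 23/2
a_2 = 1: 34/3
a_3 = 2: 91/8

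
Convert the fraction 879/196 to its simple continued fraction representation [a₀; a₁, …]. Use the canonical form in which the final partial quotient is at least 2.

Apply division with remainder until the remainder is 0:
879 = 4·196 + 95, so a_0 = 4
196 = 2·95 + 6, so a_1 = 2
95 = 15·6 + 5, so a_2 = 15
6 = 1·5 + 1, so a_3 = 1
5 = 5·1 + 0, so a_4 = 5

[4; 2, 15, 1, 5]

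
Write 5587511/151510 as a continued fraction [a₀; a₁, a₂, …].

5587511 = 36·151510 + 133151, so a_0 = 36
151510 = 1·133151 + 18359, so a_1 = 1
133151 = 7·18359 + 4638, so a_2 = 7
18359 = 3·4638 + 4445, so a_3 = 3
4638 = 1·4445 + 193, so a_4 = 1
4445 = 23·193 + 6, so a_5 = 23
193 = 32·6 + 1, so a_6 = 32
6 = 6·1 + 0, so a_7 = 6

[36; 1, 7, 3, 1, 23, 32, 6]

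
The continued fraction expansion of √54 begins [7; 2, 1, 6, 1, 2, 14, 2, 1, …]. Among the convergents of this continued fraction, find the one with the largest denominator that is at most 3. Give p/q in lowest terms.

22/3

List convergents until the denominator exceeds the bound:
a_0 = 7: 7/1  (≤ bound)
a_1 = 2: 15/2  (≤ bound)
a_2 = 1: 22/3  (≤ bound)
a_3 = 6: 147/20  (> 3, stop)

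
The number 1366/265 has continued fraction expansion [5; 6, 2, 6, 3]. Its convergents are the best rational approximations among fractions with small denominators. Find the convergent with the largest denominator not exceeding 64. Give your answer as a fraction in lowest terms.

a_0 = 5: 5/1  (≤ bound)
a_1 = 6: 31/6  (≤ bound)
a_2 = 2: 67/13  (≤ bound)
a_3 = 6: 433/84  (> 64, stop)

67/13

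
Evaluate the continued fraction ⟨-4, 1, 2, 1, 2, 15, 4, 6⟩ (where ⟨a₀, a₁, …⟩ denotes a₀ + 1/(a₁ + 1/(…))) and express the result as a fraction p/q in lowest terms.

Start with 6.
4 + 1/(6/1) = 4 + 1/6 = 25/6
15 + 1/(25/6) = 15 + 6/25 = 381/25
2 + 1/(381/25) = 2 + 25/381 = 787/381
1 + 1/(787/381) = 1 + 381/787 = 1168/787
2 + 1/(1168/787) = 2 + 787/1168 = 3123/1168
1 + 1/(3123/1168) = 1 + 1168/3123 = 4291/3123
-4 + 1/(4291/3123) = -4 + 3123/4291 = -14041/4291

-14041/4291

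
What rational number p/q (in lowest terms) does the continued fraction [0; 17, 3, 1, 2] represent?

11/190

Start with 2.
1 + 1/(2/1) = 1 + 1/2 = 3/2
3 + 1/(3/2) = 3 + 2/3 = 11/3
17 + 1/(11/3) = 17 + 3/11 = 190/11
0 + 1/(190/11) = 0 + 11/190 = 11/190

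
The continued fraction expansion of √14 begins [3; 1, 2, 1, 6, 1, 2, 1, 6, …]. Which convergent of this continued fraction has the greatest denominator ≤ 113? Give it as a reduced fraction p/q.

333/89

a_0 = 3: 3/1  (≤ bound)
a_1 = 1: 4/1  (≤ bound)
a_2 = 2: 11/3  (≤ bound)
a_3 = 1: 15/4  (≤ bound)
a_4 = 6: 101/27  (≤ bound)
a_5 = 1: 116/31  (≤ bound)
a_6 = 2: 333/89  (≤ bound)
a_7 = 1: 449/120  (> 113, stop)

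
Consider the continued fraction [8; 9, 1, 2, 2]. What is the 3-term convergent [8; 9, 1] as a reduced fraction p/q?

81/10

a_0 = 8: 8/1
a_1 = 9: 73/9
a_2 = 1: 81/10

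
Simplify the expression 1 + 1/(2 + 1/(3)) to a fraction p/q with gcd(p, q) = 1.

10/7

Compute successive convergents:
a_0 = 1: 1/1
a_1 = 2: 3/2
a_2 = 3: 10/7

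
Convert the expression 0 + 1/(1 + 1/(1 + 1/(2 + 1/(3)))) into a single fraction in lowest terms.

Work from the innermost term outward:
Start with 3.
2 + 1/(3/1) = 2 + 1/3 = 7/3
1 + 1/(7/3) = 1 + 3/7 = 10/7
1 + 1/(10/7) = 1 + 7/10 = 17/10
0 + 1/(17/10) = 0 + 10/17 = 10/17

10/17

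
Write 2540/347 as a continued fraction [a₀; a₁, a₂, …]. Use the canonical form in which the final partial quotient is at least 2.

Apply division with remainder until the remainder is 0:
⌊2540/347⌋ = 7, remainder 111
⌊347/111⌋ = 3, remainder 14
⌊111/14⌋ = 7, remainder 13
⌊14/13⌋ = 1, remainder 1
⌊13/1⌋ = 13, remainder 0

[7; 3, 7, 1, 13]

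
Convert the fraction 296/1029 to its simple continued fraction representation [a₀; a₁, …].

296 ÷ 1029 → quotient 0, remainder 296
1029 ÷ 296 → quotient 3, remainder 141
296 ÷ 141 → quotient 2, remainder 14
141 ÷ 14 → quotient 10, remainder 1
14 ÷ 1 → quotient 14, remainder 0

[0; 3, 2, 10, 14]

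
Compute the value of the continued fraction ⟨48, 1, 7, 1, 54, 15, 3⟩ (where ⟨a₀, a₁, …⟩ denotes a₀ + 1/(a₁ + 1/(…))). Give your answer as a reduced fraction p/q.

Work from the innermost term outward:
Start with 3.
15 + 1/(3/1) = 15 + 1/3 = 46/3
54 + 1/(46/3) = 54 + 3/46 = 2487/46
1 + 1/(2487/46) = 1 + 46/2487 = 2533/2487
7 + 1/(2533/2487) = 7 + 2487/2533 = 20218/2533
1 + 1/(20218/2533) = 1 + 2533/20218 = 22751/20218
48 + 1/(22751/20218) = 48 + 20218/22751 = 1112266/22751

1112266/22751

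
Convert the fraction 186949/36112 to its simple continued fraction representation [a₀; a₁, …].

Run the Euclidean algorithm, recording each quotient:
186949 ÷ 36112 → quotient 5, remainder 6389
36112 ÷ 6389 → quotient 5, remainder 4167
6389 ÷ 4167 → quotient 1, remainder 2222
4167 ÷ 2222 → quotient 1, remainder 1945
2222 ÷ 1945 → quotient 1, remainder 277
1945 ÷ 277 → quotient 7, remainder 6
277 ÷ 6 → quotient 46, remainder 1
6 ÷ 1 → quotient 6, remainder 0

[5; 5, 1, 1, 1, 7, 46, 6]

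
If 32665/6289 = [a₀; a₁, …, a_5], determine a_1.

5

Run the Euclidean algorithm, recording each quotient:
32665 ÷ 6289 → quotient 5, remainder 1220
6289 ÷ 1220 → quotient 5, remainder 189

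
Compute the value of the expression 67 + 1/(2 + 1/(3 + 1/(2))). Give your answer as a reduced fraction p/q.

Build up convergents one term at a time:
a_0 = 67: 67/1
a_1 = 2: 135/2
a_2 = 3: 472/7
a_3 = 2: 1079/16

1079/16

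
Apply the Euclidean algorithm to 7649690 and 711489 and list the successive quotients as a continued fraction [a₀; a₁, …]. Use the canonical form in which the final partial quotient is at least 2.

[10; 1, 3, 37, 3, 54, 14, 2]

Run the Euclidean algorithm, recording each quotient:
⌊7649690/711489⌋ = 10, remainder 534800
⌊711489/534800⌋ = 1, remainder 176689
⌊534800/176689⌋ = 3, remainder 4733
⌊176689/4733⌋ = 37, remainder 1568
⌊4733/1568⌋ = 3, remainder 29
⌊1568/29⌋ = 54, remainder 2
⌊29/2⌋ = 14, remainder 1
⌊2/1⌋ = 2, remainder 0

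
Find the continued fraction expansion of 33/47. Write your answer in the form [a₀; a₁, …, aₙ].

Run the Euclidean algorithm, recording each quotient:
⌊33/47⌋ = 0, remainder 33
⌊47/33⌋ = 1, remainder 14
⌊33/14⌋ = 2, remainder 5
⌊14/5⌋ = 2, remainder 4
⌊5/4⌋ = 1, remainder 1
⌊4/1⌋ = 4, remainder 0

[0; 1, 2, 2, 1, 4]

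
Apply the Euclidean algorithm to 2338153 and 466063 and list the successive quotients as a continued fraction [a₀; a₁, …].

2338153 ÷ 466063 → quotient 5, remainder 7838
466063 ÷ 7838 → quotient 59, remainder 3621
7838 ÷ 3621 → quotient 2, remainder 596
3621 ÷ 596 → quotient 6, remainder 45
596 ÷ 45 → quotient 13, remainder 11
45 ÷ 11 → quotient 4, remainder 1
11 ÷ 1 → quotient 11, remainder 0

[5; 59, 2, 6, 13, 4, 11]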